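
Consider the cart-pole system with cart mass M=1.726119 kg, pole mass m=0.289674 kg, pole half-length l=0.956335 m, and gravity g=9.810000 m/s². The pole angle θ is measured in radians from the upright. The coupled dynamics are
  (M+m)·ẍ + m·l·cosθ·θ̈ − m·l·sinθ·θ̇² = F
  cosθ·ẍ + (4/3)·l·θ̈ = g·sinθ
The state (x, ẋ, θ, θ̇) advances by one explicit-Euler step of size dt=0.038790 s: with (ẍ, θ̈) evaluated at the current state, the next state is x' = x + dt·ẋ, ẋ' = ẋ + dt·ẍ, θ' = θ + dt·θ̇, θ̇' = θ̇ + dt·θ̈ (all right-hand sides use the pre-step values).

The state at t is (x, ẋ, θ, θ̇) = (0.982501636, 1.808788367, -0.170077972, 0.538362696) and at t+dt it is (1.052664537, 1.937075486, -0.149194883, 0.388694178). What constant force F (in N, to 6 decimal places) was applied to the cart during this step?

F = 5.626803 N

ẍ = (ẋ'−ẋ)/dt = (1.937075486−1.808788367)/0.038790 = 3.307221
θ̈ = (θ̇'−θ̇)/dt = (0.388694178−0.538362696)/0.038790 = -3.858430
sinθ=-0.169259, cosθ=0.985572
F = (M+m)·ẍ + m·l·cosθ·θ̈ − m·l·sinθ·θ̇² = 6.666674 + -1.053461 − -0.013590 = 5.626803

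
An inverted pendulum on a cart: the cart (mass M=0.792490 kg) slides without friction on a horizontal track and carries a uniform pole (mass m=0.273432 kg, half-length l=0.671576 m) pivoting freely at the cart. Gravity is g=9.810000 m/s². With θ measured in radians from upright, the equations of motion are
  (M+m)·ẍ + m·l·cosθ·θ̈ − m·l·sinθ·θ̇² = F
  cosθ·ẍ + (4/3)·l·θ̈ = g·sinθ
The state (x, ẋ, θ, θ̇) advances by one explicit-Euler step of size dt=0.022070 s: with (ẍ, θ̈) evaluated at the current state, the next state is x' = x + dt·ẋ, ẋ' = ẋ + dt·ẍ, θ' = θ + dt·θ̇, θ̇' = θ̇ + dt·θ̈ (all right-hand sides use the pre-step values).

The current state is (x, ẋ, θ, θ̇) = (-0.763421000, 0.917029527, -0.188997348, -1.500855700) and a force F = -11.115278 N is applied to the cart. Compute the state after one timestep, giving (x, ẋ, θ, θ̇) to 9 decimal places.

(-0.743182158, 0.641899968, -0.222121233, -1.244494916)

sinθ=-0.187874192, cosθ=0.982193101
temp = (F + m·l·θ̇²·sinθ)/(M+m) = (-11.115278 + -0.077712255)/1.065922 = -10.500759206
θ̈ = (g·sinθ − cosθ·temp)/(l·(4/3 − m·cos²θ/(M+m))) = 11.615803532
ẍ = temp − m·l·θ̈·cosθ/(M+m) = -12.466223769
Euler: x'=-0.763421000+0.022070·0.917029527=-0.743182158, ẋ'=0.917029527+0.022070·-12.466223769=0.641899968
       θ'=-0.188997348+0.022070·-1.500855700=-0.222121233, θ̇'=-1.500855700+0.022070·11.615803532=-1.244494916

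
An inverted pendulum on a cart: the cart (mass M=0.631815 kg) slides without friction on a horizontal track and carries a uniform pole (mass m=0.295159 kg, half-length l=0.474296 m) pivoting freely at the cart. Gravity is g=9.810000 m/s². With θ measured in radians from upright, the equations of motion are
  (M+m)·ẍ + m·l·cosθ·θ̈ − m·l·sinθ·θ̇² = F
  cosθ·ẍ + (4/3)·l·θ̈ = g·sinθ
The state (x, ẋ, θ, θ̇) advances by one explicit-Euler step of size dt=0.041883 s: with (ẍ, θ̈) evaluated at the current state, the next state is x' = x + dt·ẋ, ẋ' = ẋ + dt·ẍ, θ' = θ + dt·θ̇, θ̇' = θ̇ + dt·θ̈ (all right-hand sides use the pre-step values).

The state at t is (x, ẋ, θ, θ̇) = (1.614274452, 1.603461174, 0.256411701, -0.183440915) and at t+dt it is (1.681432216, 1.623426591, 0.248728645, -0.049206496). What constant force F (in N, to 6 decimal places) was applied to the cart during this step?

F = 0.874695 N

ẍ = (ẋ'−ẋ)/dt = (1.623426591−1.603461174)/0.041883 = 0.476695
θ̈ = (θ̇'−θ̇)/dt = (-0.049206496−-0.183440915)/0.041883 = 3.204986
sinθ=0.253611, cosθ=0.967306
F = (M+m)·ẍ + m·l·cosθ·θ̈ − m·l·sinθ·θ̇² = 0.441884 + 0.434006 − 0.001195 = 0.874695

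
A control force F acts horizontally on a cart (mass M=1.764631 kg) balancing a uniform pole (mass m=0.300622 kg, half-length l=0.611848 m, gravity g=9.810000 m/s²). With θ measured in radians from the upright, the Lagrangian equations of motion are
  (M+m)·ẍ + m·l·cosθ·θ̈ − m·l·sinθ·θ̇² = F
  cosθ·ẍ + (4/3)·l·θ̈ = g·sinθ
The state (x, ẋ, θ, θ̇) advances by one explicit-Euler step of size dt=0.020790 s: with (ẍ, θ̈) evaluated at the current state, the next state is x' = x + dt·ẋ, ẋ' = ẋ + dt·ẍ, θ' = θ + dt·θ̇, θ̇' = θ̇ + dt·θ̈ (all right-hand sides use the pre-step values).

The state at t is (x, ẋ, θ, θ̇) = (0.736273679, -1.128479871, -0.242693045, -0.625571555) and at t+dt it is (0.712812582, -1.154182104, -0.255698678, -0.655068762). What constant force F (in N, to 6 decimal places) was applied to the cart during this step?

F = -2.789252 N

ẍ = (ẋ'−ẋ)/dt = (-1.154182104−-1.128479871)/0.020790 = -1.236279
θ̈ = (θ̇'−θ̇)/dt = (-0.655068762−-0.625571555)/0.020790 = -1.418817
sinθ=-0.240318, cosθ=0.970694
F = (M+m)·ẍ + m·l·cosθ·θ̈ − m·l·sinθ·θ̇² = -2.553228 + -0.253322 − -0.017298 = -2.789252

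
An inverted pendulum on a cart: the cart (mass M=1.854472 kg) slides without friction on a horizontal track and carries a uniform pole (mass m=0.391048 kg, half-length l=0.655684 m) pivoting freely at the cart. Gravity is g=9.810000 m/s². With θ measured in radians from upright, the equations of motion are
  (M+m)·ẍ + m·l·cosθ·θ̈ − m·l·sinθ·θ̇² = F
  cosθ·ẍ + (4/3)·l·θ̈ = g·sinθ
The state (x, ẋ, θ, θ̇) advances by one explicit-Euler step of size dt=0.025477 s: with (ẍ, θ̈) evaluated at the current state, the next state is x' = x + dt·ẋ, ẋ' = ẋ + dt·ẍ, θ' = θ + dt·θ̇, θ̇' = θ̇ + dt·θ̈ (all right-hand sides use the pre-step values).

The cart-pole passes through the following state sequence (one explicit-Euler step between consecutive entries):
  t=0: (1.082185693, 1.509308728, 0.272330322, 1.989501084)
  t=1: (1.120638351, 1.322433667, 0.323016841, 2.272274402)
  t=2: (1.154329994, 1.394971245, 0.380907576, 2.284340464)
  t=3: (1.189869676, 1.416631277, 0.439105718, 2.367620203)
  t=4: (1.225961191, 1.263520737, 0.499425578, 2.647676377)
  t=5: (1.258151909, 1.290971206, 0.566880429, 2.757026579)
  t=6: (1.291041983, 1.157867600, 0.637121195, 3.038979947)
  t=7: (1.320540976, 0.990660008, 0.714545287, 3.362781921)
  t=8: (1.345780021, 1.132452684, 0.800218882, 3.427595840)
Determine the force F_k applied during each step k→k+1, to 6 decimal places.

step 0→1:
  ẍ = (ẋ'−ẋ)/dt = (1.322433667−1.509308728)/0.025477 = -7.335050
  θ̈ = (θ̇'−θ̇)/dt = (2.272274402−1.989501084)/0.025477 = 11.099161
  sinθ=0.268977, cosθ=0.963147
  F = (M+m)·ẍ + m·l·cosθ·θ̈ − m·l·sinθ·θ̇² = -16.471001 + 2.740989 − 0.272978 = -14.002990
step 1→2:
  ẍ = (ẋ'−ẋ)/dt = (1.394971245−1.322433667)/0.025477 = 2.847179
  θ̈ = (θ̇'−θ̇)/dt = (2.284340464−2.272274402)/0.025477 = 0.473606
  sinθ=0.317429, cosθ=0.948282
  F = (M+m)·ẍ + m·l·cosθ·θ̈ − m·l·sinθ·θ̇² = 6.393397 + 0.115154 − 0.420235 = 6.088316
step 2→3:
  ẍ = (ẋ'−ẋ)/dt = (1.416631277−1.394971245)/0.025477 = 0.850180
  θ̈ = (θ̇'−θ̇)/dt = (2.367620203−2.284340464)/0.025477 = 3.268820
  sinθ=0.371763, cosθ=0.928328
  F = (M+m)·ẍ + m·l·cosθ·θ̈ − m·l·sinθ·θ̇² = 1.909096 + 0.778067 − 0.497408 = 2.189755
step 3→4:
  ẍ = (ẋ'−ẋ)/dt = (1.263520737−1.416631277)/0.025477 = -6.009755
  θ̈ = (θ̇'−θ̇)/dt = (2.647676377−2.367620203)/0.025477 = 10.992510
  sinθ=0.425130, cosθ=0.905132
  F = (M+m)·ẍ + m·l·cosθ·θ̈ − m·l·sinθ·θ̇² = -13.495026 + 2.551136 − 0.611041 = -11.554932
step 4→5:
  ẍ = (ẋ'−ẋ)/dt = (1.290971206−1.263520737)/0.025477 = 1.077461
  θ̈ = (θ̇'−θ̇)/dt = (2.757026579−2.647676377)/0.025477 = 4.292115
  sinθ=0.478921, cosθ=0.877858
  F = (M+m)·ẍ + m·l·cosθ·θ̈ − m·l·sinθ·θ̇² = 2.419460 + 0.966096 − 0.860833 = 2.524723
step 5→6:
  ẍ = (ẋ'−ẋ)/dt = (1.157867600−1.290971206)/0.025477 = -5.224462
  θ̈ = (θ̇'−θ̇)/dt = (3.038979947−2.757026579)/0.025477 = 11.066977
  sinθ=0.537003, cosθ=0.843580
  F = (M+m)·ẍ + m·l·cosθ·θ̈ − m·l·sinθ·θ̇² = -11.731633 + 2.393757 − 1.046606 = -10.384482
step 6→7:
  ẍ = (ẋ'−ẋ)/dt = (0.990660008−1.157867600)/0.025477 = -6.563080
  θ̈ = (θ̇'−θ̇)/dt = (3.362781921−3.038979947)/0.025477 = 12.709580
  sinθ=0.594884, cosθ=0.803812
  F = (M+m)·ẍ + m·l·cosθ·θ̈ − m·l·sinθ·θ̇² = -14.737528 + 2.619450 − 1.408681 = -13.526758
step 7→8:
  ẍ = (ẋ'−ẋ)/dt = (1.132452684−0.990660008)/0.025477 = 5.565517
  θ̈ = (θ̇'−θ̇)/dt = (3.427595840−3.362781921)/0.025477 = 2.544017
  sinθ=0.655274, cosθ=0.755391
  F = (M+m)·ẍ + m·l·cosθ·θ̈ − m·l·sinθ·θ̇² = 12.497480 + 0.492739 − 1.899962 = 11.090256

F_0 = -14.002990 N
F_1 = 6.088316 N
F_2 = 2.189755 N
F_3 = -11.554932 N
F_4 = 2.524723 N
F_5 = -10.384482 N
F_6 = -13.526758 N
F_7 = 11.090256 N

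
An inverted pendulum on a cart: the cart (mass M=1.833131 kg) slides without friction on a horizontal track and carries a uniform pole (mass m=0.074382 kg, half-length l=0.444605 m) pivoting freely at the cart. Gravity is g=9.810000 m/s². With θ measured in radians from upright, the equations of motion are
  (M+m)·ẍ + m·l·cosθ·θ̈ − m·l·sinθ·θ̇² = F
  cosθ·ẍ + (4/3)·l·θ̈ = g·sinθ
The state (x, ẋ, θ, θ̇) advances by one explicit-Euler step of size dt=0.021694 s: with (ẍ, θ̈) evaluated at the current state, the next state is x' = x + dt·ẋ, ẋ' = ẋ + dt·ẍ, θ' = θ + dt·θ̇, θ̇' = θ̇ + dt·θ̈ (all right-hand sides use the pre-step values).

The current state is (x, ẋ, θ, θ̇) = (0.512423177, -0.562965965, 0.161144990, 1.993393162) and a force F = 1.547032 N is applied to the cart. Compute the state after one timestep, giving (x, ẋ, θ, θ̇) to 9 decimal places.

sinθ=0.160448467, cosθ=0.987044219
temp = (F + m·l·θ̇²·sinθ)/(M+m) = (1.547032 + 0.021084519)/1.907513 = 0.822073831
θ̈ = (g·sinθ − cosθ·temp)/(l·(4/3 − m·cos²θ/(M+m))) = 1.324110287
ẍ = temp − m·l·θ̈·cosθ/(M+m) = 0.799415106
Euler: x'=0.512423177+0.021694·-0.562965965=0.500210193, ẋ'=-0.562965965+0.021694·0.799415106=-0.545623454
       θ'=0.161144990+0.021694·1.993393162=0.204389661, θ̇'=1.993393162+0.021694·1.324110287=2.022118411

(0.500210193, -0.545623454, 0.204389661, 2.022118411)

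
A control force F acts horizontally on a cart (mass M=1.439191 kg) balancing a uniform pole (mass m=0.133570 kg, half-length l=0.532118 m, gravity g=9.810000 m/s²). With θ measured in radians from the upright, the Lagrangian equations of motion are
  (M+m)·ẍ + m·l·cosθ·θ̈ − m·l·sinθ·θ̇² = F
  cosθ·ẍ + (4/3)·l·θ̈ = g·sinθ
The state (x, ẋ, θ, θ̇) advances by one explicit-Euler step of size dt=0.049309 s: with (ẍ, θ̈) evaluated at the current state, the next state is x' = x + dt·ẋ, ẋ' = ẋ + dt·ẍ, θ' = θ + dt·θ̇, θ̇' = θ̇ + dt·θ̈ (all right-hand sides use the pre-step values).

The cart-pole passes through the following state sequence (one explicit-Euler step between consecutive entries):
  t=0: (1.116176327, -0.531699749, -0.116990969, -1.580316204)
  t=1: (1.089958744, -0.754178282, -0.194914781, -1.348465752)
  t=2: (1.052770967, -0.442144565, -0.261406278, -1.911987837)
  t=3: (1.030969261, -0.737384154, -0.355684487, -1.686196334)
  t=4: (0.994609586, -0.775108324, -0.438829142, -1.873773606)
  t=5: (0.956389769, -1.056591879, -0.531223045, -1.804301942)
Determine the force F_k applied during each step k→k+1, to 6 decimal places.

step 0→1:
  ẍ = (ẋ'−ẋ)/dt = (-0.754178282−-0.531699749)/0.049309 = -4.511925
  θ̈ = (θ̇'−θ̇)/dt = (-1.348465752−-1.580316204)/0.049309 = 4.701991
  sinθ=-0.116724, cosθ=0.993164
  F = (M+m)·ẍ + m·l·cosθ·θ̈ − m·l·sinθ·θ̇² = -7.096180 + 0.331910 − -0.020719 = -6.743552
step 1→2:
  ẍ = (ẋ'−ẋ)/dt = (-0.442144565−-0.754178282)/0.049309 = 6.328129
  θ̈ = (θ̇'−θ̇)/dt = (-1.911987837−-1.348465752)/0.049309 = -11.428382
  sinθ=-0.193683, cosθ=0.981064
  F = (M+m)·ẍ + m·l·cosθ·θ̈ − m·l·sinθ·θ̇² = 9.952635 + -0.796891 − -0.025032 = 9.180775
step 2→3:
  ẍ = (ẋ'−ẋ)/dt = (-0.737384154−-0.442144565)/0.049309 = -5.987540
  θ̈ = (θ̇'−θ̇)/dt = (-1.686196334−-1.911987837)/0.049309 = 4.579113
  sinθ=-0.258439, cosθ=0.966027
  F = (M+m)·ẍ + m·l·cosθ·θ̈ − m·l·sinθ·θ̇² = -9.416969 + 0.314404 − -0.067150 = -9.035415
step 3→4:
  ẍ = (ẋ'−ẋ)/dt = (-0.775108324−-0.737384154)/0.049309 = -0.765056
  θ̈ = (θ̇'−θ̇)/dt = (-1.873773606−-1.686196334)/0.049309 = -3.804118
  sinθ=-0.348232, cosθ=0.937408
  F = (M+m)·ẍ + m·l·cosθ·θ̈ − m·l·sinθ·θ̇² = -1.203251 + -0.253454 − -0.070372 = -1.386333
step 4→5:
  ẍ = (ẋ'−ẋ)/dt = (-1.056591879−-0.775108324)/0.049309 = -5.708563
  θ̈ = (θ̇'−θ̇)/dt = (-1.804301942−-1.873773606)/0.049309 = 1.408904
  sinθ=-0.424880, cosθ=0.905250
  F = (M+m)·ẍ + m·l·cosθ·θ̈ − m·l·sinθ·θ̇² = -8.978206 + 0.090650 − -0.106027 = -8.781529

F_0 = -6.743552 N
F_1 = 9.180775 N
F_2 = -9.035415 N
F_3 = -1.386333 N
F_4 = -8.781529 N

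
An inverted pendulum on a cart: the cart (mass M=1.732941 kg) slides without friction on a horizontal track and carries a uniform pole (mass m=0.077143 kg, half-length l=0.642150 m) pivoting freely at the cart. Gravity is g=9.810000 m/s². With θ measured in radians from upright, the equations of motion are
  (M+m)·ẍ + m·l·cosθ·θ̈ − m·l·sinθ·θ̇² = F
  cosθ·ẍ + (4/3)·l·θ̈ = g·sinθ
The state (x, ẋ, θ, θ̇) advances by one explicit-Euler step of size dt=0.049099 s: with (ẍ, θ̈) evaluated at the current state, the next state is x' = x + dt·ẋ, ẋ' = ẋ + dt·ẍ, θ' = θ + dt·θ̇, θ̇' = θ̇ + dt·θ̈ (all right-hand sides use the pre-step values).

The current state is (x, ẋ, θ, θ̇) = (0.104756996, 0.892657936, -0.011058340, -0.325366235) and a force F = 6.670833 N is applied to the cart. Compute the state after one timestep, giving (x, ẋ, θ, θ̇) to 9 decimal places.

(0.148585608, 1.079754271, -0.027033497, -0.550093121)

sinθ=-0.011058115, cosθ=0.999938857
temp = (F + m·l·θ̇²·sinθ)/(M+m) = (6.670833 + -0.000057991)/1.810084 = 3.685340022
θ̈ = (g·sinθ − cosθ·temp)/(l·(4/3 − m·cos²θ/(M+m))) = -4.577015542
ẍ = temp − m·l·θ̈·cosθ/(M+m) = 3.810593593
Euler: x'=0.104756996+0.049099·0.892657936=0.148585608, ẋ'=0.892657936+0.049099·3.810593593=1.079754271
       θ'=-0.011058340+0.049099·-0.325366235=-0.027033497, θ̇'=-0.325366235+0.049099·-4.577015542=-0.550093121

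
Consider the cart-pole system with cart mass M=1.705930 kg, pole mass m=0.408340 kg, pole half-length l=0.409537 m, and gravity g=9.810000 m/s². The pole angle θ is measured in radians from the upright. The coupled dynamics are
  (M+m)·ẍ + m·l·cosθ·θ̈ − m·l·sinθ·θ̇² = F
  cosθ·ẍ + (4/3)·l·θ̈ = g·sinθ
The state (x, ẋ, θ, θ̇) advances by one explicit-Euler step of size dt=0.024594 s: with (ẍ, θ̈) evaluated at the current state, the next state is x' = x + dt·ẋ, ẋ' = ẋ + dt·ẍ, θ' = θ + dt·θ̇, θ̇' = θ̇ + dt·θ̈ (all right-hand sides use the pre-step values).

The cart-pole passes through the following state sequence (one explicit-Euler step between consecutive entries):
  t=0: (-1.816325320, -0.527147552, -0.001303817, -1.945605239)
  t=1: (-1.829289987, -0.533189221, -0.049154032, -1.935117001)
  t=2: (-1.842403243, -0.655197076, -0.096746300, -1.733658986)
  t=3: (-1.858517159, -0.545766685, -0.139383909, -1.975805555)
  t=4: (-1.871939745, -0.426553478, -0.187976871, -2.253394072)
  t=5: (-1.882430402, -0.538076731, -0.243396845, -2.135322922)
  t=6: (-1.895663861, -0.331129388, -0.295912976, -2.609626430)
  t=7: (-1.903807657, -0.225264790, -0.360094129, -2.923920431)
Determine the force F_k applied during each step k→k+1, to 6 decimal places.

step 0→1:
  ẍ = (ẋ'−ẋ)/dt = (-0.533189221−-0.527147552)/0.024594 = -0.245656
  θ̈ = (θ̇'−θ̇)/dt = (-1.935117001−-1.945605239)/0.024594 = 0.426455
  sinθ=-0.001304, cosθ=0.999999
  F = (M+m)·ẍ + m·l·cosθ·θ̈ − m·l·sinθ·θ̇² = -0.519384 + 0.071316 − -0.000825 = -0.447242
step 1→2:
  ẍ = (ẋ'−ẋ)/dt = (-0.655197076−-0.533189221)/0.024594 = -4.960879
  θ̈ = (θ̇'−θ̇)/dt = (-1.733658986−-1.935117001)/0.024594 = 8.191348
  sinθ=-0.049134, cosθ=0.998792
  F = (M+m)·ẍ + m·l·cosθ·θ̈ − m·l·sinθ·θ̇² = -10.488637 + 1.368187 − -0.030769 = -9.089681
step 2→3:
  ẍ = (ẋ'−ẋ)/dt = (-0.545766685−-0.655197076)/0.024594 = 4.449475
  θ̈ = (θ̇'−θ̇)/dt = (-1.975805555−-1.733658986)/0.024594 = -9.845758
  sinθ=-0.096595, cosθ=0.995324
  F = (M+m)·ẍ + m·l·cosθ·θ̈ − m·l·sinθ·θ̇² = 9.407392 + -1.638810 − -0.048551 = 7.817133
step 3→4:
  ẍ = (ẋ'−ẋ)/dt = (-0.426553478−-0.545766685)/0.024594 = 4.847248
  θ̈ = (θ̇'−θ̇)/dt = (-2.253394072−-1.975805555)/0.024594 = -11.286839
  sinθ=-0.138933, cosθ=0.990302
  F = (M+m)·ẍ + m·l·cosθ·θ̈ − m·l·sinθ·θ̇² = 10.248390 + -1.869196 − -0.090700 = 8.469894
step 4→5:
  ẍ = (ẋ'−ẋ)/dt = (-0.538076731−-0.426553478)/0.024594 = -4.534572
  θ̈ = (θ̇'−θ̇)/dt = (-2.135322922−-2.253394072)/0.024594 = 4.800811
  sinθ=-0.186872, cosθ=0.982384
  F = (M+m)·ẍ + m·l·cosθ·θ̈ − m·l·sinθ·θ̇² = -9.587309 + 0.788699 − -0.158684 = -8.639926
step 5→6:
  ẍ = (ẋ'−ẋ)/dt = (-0.331129388−-0.538076731)/0.024594 = 8.414546
  θ̈ = (θ̇'−θ̇)/dt = (-2.609626430−-2.135322922)/0.024594 = -19.285334
  sinθ=-0.241001, cosθ=0.970525
  F = (M+m)·ẍ + m·l·cosθ·θ̈ − m·l·sinθ·θ̇² = 17.790622 + -3.130033 − -0.183764 = 14.844353
step 6→7:
  ẍ = (ẋ'−ẋ)/dt = (-0.225264790−-0.331129388)/0.024594 = 4.304489
  θ̈ = (θ̇'−θ̇)/dt = (-2.923920431−-2.609626430)/0.024594 = -12.779296
  sinθ=-0.291613, cosθ=0.956536
  F = (M+m)·ẍ + m·l·cosθ·θ̈ − m·l·sinθ·θ̇² = 9.100852 + -2.044200 − -0.332108 = 7.388759

F_0 = -0.447242 N
F_1 = -9.089681 N
F_2 = 7.817133 N
F_3 = 8.469894 N
F_4 = -8.639926 N
F_5 = 14.844353 N
F_6 = 7.388759 N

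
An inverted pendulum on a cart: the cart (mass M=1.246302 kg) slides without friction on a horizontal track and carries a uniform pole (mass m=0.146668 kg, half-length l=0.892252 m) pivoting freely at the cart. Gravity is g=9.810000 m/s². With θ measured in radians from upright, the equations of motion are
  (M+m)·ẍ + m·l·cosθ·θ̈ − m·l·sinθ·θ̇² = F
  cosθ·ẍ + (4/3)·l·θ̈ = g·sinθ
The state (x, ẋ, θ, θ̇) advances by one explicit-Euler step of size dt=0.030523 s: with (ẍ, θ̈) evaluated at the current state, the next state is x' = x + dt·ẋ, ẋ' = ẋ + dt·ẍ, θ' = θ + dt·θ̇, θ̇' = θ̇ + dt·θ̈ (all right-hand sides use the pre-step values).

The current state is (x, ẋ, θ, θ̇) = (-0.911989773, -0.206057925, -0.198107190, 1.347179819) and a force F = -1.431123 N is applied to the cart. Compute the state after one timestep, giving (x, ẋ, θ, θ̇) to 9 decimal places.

sinθ=-0.196813896, cosθ=0.980440865
temp = (F + m·l·θ̇²·sinθ)/(M+m) = (-1.431123 + -0.046744422)/1.392970 = -1.060947057
θ̈ = (g·sinθ − cosθ·temp)/(l·(4/3 − m·cos²θ/(M+m))) = -0.810059496
ẍ = temp − m·l·θ̈·cosθ/(M+m) = -0.986333206
Euler: x'=-0.911989773+0.030523·-0.206057925=-0.918279279, ẋ'=-0.206057925+0.030523·-0.986333206=-0.236163773
       θ'=-0.198107190+0.030523·1.347179819=-0.156987220, θ̇'=1.347179819+0.030523·-0.810059496=1.322454373

(-0.918279279, -0.236163773, -0.156987220, 1.322454373)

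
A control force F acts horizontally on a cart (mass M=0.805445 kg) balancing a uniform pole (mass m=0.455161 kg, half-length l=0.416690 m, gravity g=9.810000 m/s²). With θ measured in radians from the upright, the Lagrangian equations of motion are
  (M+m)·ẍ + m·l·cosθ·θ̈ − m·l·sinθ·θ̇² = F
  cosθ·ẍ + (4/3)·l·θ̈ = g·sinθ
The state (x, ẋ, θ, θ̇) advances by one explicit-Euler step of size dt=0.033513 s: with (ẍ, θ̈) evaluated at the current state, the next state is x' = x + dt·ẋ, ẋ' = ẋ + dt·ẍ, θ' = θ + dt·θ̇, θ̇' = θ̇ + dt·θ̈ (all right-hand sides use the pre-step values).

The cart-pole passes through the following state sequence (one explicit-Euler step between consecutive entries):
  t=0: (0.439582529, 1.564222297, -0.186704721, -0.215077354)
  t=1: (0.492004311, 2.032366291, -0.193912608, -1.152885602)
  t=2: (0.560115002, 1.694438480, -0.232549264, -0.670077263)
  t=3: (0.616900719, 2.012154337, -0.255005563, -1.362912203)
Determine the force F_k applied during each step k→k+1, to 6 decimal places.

step 0→1:
  ẍ = (ẋ'−ẋ)/dt = (2.032366291−1.564222297)/0.033513 = 13.969027
  θ̈ = (θ̇'−θ̇)/dt = (-1.152885602−-0.215077354)/0.033513 = -27.983417
  sinθ=-0.185622, cosθ=0.982621
  F = (M+m)·ẍ + m·l·cosθ·θ̈ − m·l·sinθ·θ̇² = 17.609439 + -5.215128 − -0.001629 = 12.395939
step 1→2:
  ẍ = (ẋ'−ẋ)/dt = (1.694438480−2.032366291)/0.033513 = -10.083484
  θ̈ = (θ̇'−θ̇)/dt = (-0.670077263−-1.152885602)/0.033513 = 14.406599
  sinθ=-0.192700, cosθ=0.981258
  F = (M+m)·ẍ + m·l·cosθ·θ̈ − m·l·sinθ·θ̇² = -12.711301 + 2.681160 − -0.048577 = -9.981564
step 2→3:
  ẍ = (ẋ'−ẋ)/dt = (2.012154337−1.694438480)/0.033513 = 9.480376
  θ̈ = (θ̇'−θ̇)/dt = (-1.362912203−-0.670077263)/0.033513 = -20.673617
  sinθ=-0.230459, cosθ=0.973082
  F = (M+m)·ẍ + m·l·cosθ·θ̈ − m·l·sinθ·θ̇² = 11.951019 + -3.815435 − -0.019626 = 8.155210

F_0 = 12.395939 N
F_1 = -9.981564 N
F_2 = 8.155210 N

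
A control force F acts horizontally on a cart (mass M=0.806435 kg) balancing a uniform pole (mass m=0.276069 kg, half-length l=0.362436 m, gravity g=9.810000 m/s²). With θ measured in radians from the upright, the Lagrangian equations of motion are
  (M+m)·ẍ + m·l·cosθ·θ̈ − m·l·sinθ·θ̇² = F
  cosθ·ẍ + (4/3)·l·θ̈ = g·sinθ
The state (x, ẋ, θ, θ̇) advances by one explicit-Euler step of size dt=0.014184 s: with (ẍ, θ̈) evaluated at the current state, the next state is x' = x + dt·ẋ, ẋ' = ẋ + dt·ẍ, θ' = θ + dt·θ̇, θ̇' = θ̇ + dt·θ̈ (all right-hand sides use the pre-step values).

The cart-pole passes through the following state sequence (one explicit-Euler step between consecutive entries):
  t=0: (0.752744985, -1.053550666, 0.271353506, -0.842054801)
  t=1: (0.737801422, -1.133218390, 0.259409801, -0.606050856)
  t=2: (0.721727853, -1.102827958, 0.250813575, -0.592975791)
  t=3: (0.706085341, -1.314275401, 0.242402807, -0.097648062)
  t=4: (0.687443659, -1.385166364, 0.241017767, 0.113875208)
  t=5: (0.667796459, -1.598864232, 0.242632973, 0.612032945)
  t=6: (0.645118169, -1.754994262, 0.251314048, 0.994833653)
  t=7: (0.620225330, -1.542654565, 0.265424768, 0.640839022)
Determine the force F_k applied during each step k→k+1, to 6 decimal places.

step 0→1:
  ẍ = (ẋ'−ẋ)/dt = (-1.133218390−-1.053550666)/0.014184 = -5.616732
  θ̈ = (θ̇'−θ̇)/dt = (-0.606050856−-0.842054801)/0.014184 = 16.638744
  sinθ=0.268036, cosθ=0.963409
  F = (M+m)·ẍ + m·l·cosθ·θ̈ − m·l·sinθ·θ̇² = -6.080135 + 1.603911 − 0.019016 = -4.495240
step 1→2:
  ẍ = (ẋ'−ẋ)/dt = (-1.102827958−-1.133218390)/0.014184 = 2.142585
  θ̈ = (θ̇'−θ̇)/dt = (-0.592975791−-0.606050856)/0.014184 = 0.921818
  sinθ=0.256510, cosθ=0.966542
  F = (M+m)·ẍ + m·l·cosθ·θ̈ − m·l·sinθ·θ̇² = 2.319357 + 0.089149 − 0.009427 = 2.399079
step 2→3:
  ẍ = (ẋ'−ẋ)/dt = (-1.314275401−-1.102827958)/0.014184 = -14.907462
  θ̈ = (θ̇'−θ̇)/dt = (-0.097648062−-0.592975791)/0.014184 = 34.921583
  sinθ=0.248192, cosθ=0.968711
  F = (M+m)·ẍ + m·l·cosθ·θ̈ − m·l·sinθ·θ̇² = -16.137387 + 3.384831 − 0.008732 = -12.761288
step 3→4:
  ẍ = (ẋ'−ẋ)/dt = (-1.385166364−-1.314275401)/0.014184 = -4.997953
  θ̈ = (θ̇'−θ̇)/dt = (0.113875208−-0.097648062)/0.014184 = 14.912808
  sinθ=0.240036, cosθ=0.970764
  F = (M+m)·ẍ + m·l·cosθ·θ̈ − m·l·sinθ·θ̇² = -5.410304 + 1.448512 − 0.000229 = -3.962021
step 4→5:
  ẍ = (ẋ'−ẋ)/dt = (-1.598864232−-1.385166364)/0.014184 = -15.066122
  θ̈ = (θ̇'−θ̇)/dt = (0.612032945−0.113875208)/0.014184 = 35.121104
  sinθ=0.238691, cosθ=0.971096
  F = (M+m)·ẍ + m·l·cosθ·θ̈ − m·l·sinθ·θ̇² = -16.309137 + 3.412551 − 0.000310 = -12.896896
step 5→6:
  ẍ = (ẋ'−ẋ)/dt = (-1.754994262−-1.598864232)/0.014184 = -11.007475
  θ̈ = (θ̇'−θ̇)/dt = (0.994833653−0.612032945)/0.014184 = 26.988206
  sinθ=0.240259, cosθ=0.970709
  F = (M+m)·ẍ + m·l·cosθ·θ̈ − m·l·sinθ·θ̇² = -11.915636 + 2.621271 − 0.009005 = -9.303370
step 6→7:
  ẍ = (ẋ'−ẋ)/dt = (-1.542654565−-1.754994262)/0.014184 = 14.970368
  θ̈ = (θ̇'−θ̇)/dt = (0.640839022−0.994833653)/0.014184 = -24.957320
  sinθ=0.248677, cosθ=0.968586
  F = (M+m)·ẍ + m·l·cosθ·θ̈ − m·l·sinθ·θ̇² = 16.205483 + -2.418719 − 0.024626 = 13.762139

F_0 = -4.495240 N
F_1 = 2.399079 N
F_2 = -12.761288 N
F_3 = -3.962021 N
F_4 = -12.896896 N
F_5 = -9.303370 N
F_6 = 13.762139 N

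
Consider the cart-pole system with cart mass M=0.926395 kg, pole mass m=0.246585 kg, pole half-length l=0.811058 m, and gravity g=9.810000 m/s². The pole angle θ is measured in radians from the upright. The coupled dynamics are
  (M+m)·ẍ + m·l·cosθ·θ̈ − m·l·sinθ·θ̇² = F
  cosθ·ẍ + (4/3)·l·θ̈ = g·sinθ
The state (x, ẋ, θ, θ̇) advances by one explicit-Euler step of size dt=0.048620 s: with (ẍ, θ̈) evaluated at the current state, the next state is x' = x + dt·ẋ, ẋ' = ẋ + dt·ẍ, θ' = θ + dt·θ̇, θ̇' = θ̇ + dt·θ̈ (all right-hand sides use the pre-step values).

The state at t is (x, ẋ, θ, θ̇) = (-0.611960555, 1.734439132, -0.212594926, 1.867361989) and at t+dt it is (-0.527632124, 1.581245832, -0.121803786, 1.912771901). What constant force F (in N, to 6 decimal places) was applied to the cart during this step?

F = -3.366127 N

ẍ = (ẋ'−ẋ)/dt = (1.581245832−1.734439132)/0.048620 = -3.150829
θ̈ = (θ̇'−θ̇)/dt = (1.912771901−1.867361989)/0.048620 = 0.933976
sinθ=-0.210997, cosθ=0.977487
F = (M+m)·ẍ + m·l·cosθ·θ̈ − m·l·sinθ·θ̇² = -3.695859 + 0.182585 − -0.147147 = -3.366127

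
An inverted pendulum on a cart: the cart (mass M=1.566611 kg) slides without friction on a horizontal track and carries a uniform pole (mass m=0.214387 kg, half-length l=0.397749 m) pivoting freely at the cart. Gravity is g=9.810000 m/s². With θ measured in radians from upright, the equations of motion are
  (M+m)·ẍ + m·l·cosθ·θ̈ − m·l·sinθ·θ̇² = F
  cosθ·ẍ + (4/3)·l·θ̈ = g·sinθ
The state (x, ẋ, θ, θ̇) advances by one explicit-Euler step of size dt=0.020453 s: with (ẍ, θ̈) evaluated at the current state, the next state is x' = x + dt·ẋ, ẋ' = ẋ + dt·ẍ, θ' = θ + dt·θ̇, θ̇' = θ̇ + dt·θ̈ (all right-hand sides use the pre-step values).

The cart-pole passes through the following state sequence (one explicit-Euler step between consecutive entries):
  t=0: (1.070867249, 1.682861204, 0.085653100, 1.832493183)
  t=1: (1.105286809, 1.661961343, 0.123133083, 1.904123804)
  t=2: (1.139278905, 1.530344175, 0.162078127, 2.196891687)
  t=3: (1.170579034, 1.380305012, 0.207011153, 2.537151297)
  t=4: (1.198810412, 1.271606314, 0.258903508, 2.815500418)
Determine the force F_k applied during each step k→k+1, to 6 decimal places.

F_0 = -1.546860 N
F_1 = -10.287519 N
F_2 = -11.731450 N
F_3 = -8.442331 N

step 0→1:
  ẍ = (ẋ'−ẋ)/dt = (1.661961343−1.682861204)/0.020453 = -1.021848
  θ̈ = (θ̇'−θ̇)/dt = (1.904123804−1.832493183)/0.020453 = 3.502206
  sinθ=0.085548, cosθ=0.996334
  F = (M+m)·ẍ + m·l·cosθ·θ̈ − m·l·sinθ·θ̇² = -1.819910 + 0.297546 − 0.024497 = -1.546860
step 1→2:
  ẍ = (ẋ'−ẋ)/dt = (1.530344175−1.661961343)/0.020453 = -6.435103
  θ̈ = (θ̇'−θ̇)/dt = (2.196891687−1.904123804)/0.020453 = 14.314178
  sinθ=0.122822, cosθ=0.992429
  F = (M+m)·ẍ + m·l·cosθ·θ̈ − m·l·sinθ·θ̇² = -11.460906 + 1.211360 − 0.037973 = -10.287519
step 2→3:
  ẍ = (ẋ'−ẋ)/dt = (1.380305012−1.530344175)/0.020453 = -7.335802
  θ̈ = (θ̇'−θ̇)/dt = (2.537151297−2.196891687)/0.020453 = 16.636171
  sinθ=0.161369, cosθ=0.986894
  F = (M+m)·ẍ + m·l·cosθ·θ̈ − m·l·sinθ·θ̇² = -13.065049 + 1.400011 − 0.066412 = -11.731450
step 3→4:
  ẍ = (ẋ'−ẋ)/dt = (1.271606314−1.380305012)/0.020453 = -5.314560
  θ̈ = (θ̇'−θ̇)/dt = (2.815500418−2.537151297)/0.020453 = 13.609208
  sinθ=0.205536, cosθ=0.978650
  F = (M+m)·ẍ + m·l·cosθ·θ̈ − m·l·sinθ·θ̇² = -9.465221 + 1.135710 − 0.112820 = -8.442331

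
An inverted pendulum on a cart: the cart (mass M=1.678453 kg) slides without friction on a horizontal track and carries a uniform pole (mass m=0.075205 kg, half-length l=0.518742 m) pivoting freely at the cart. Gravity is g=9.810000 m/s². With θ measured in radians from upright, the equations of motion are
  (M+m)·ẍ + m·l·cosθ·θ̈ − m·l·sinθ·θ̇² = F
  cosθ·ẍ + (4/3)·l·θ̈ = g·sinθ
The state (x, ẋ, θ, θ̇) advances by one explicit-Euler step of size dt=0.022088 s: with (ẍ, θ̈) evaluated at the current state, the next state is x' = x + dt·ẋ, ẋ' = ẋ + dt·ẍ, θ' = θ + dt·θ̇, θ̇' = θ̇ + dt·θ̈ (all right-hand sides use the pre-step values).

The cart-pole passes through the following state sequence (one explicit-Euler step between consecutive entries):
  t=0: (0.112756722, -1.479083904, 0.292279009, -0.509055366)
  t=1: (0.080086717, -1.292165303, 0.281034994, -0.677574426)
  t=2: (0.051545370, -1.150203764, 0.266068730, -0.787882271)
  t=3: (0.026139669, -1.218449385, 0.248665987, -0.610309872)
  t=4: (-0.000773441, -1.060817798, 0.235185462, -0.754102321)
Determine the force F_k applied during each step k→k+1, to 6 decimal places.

step 0→1:
  ẍ = (ẋ'−ẋ)/dt = (-1.292165303−-1.479083904)/0.022088 = 8.462450
  θ̈ = (θ̇'−θ̇)/dt = (-0.677574426−-0.509055366)/0.022088 = -7.629440
  sinθ=0.288135, cosθ=0.957590
  F = (M+m)·ẍ + m·l·cosθ·θ̈ − m·l·sinθ·θ̇² = 14.840244 + -0.285017 − 0.002913 = 14.552314
step 1→2:
  ẍ = (ẋ'−ẋ)/dt = (-1.150203764−-1.292165303)/0.022088 = 6.427089
  θ̈ = (θ̇'−θ̇)/dt = (-0.787882271−-0.677574426)/0.022088 = -4.994017
  sinθ=0.277350, cosθ=0.960769
  F = (M+m)·ẍ + m·l·cosθ·θ̈ − m·l·sinθ·θ̇² = 11.270916 + -0.187183 − 0.004968 = 11.078765
step 2→3:
  ẍ = (ẋ'−ẋ)/dt = (-1.218449385−-1.150203764)/0.022088 = -3.089715
  θ̈ = (θ̇'−θ̇)/dt = (-0.610309872−-0.787882271)/0.022088 = 8.039315
  sinθ=0.262941, cosθ=0.964812
  F = (M+m)·ẍ + m·l·cosθ·θ̈ − m·l·sinθ·θ̇² = -5.418303 + 0.302594 − 0.006368 = -5.122077
step 3→4:
  ẍ = (ẋ'−ẋ)/dt = (-1.060817798−-1.218449385)/0.022088 = 7.136526
  θ̈ = (θ̇'−θ̇)/dt = (-0.754102321−-0.610309872)/0.022088 = -6.509980
  sinθ=0.246111, cosθ=0.969242
  F = (M+m)·ẍ + m·l·cosθ·θ̈ − m·l·sinθ·θ̇² = 12.515026 + -0.246156 − 0.003576 = 12.265294

F_0 = 14.552314 N
F_1 = 11.078765 N
F_2 = -5.122077 N
F_3 = 12.265294 N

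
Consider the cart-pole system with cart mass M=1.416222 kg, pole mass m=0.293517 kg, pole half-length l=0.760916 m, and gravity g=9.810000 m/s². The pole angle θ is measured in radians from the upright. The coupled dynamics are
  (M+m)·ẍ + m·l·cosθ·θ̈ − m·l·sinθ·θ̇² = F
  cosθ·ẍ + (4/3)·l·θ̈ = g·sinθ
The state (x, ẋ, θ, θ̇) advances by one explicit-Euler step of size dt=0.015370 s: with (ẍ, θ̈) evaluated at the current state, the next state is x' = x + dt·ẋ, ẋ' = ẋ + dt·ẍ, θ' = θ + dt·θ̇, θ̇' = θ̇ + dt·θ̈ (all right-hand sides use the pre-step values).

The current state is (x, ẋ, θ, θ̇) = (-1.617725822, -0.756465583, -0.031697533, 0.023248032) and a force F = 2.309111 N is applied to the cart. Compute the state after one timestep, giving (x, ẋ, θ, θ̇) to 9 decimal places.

(-1.629352698, -0.731937567, -0.031340211, -0.005625956)

sinθ=-0.031692225, cosθ=0.999497675
temp = (F + m·l·θ̇²·sinθ)/(M+m) = (2.309111 + -0.000003826)/1.709739 = 1.350561211
θ̈ = (g·sinθ − cosθ·temp)/(l·(4/3 − m·cos²θ/(M+m))) = -1.878593891
ẍ = temp − m·l·θ̈·cosθ/(M+m) = 1.595837096
Euler: x'=-1.617725822+0.015370·-0.756465583=-1.629352698, ẋ'=-0.756465583+0.015370·1.595837096=-0.731937567
       θ'=-0.031697533+0.015370·0.023248032=-0.031340211, θ̇'=0.023248032+0.015370·-1.878593891=-0.005625956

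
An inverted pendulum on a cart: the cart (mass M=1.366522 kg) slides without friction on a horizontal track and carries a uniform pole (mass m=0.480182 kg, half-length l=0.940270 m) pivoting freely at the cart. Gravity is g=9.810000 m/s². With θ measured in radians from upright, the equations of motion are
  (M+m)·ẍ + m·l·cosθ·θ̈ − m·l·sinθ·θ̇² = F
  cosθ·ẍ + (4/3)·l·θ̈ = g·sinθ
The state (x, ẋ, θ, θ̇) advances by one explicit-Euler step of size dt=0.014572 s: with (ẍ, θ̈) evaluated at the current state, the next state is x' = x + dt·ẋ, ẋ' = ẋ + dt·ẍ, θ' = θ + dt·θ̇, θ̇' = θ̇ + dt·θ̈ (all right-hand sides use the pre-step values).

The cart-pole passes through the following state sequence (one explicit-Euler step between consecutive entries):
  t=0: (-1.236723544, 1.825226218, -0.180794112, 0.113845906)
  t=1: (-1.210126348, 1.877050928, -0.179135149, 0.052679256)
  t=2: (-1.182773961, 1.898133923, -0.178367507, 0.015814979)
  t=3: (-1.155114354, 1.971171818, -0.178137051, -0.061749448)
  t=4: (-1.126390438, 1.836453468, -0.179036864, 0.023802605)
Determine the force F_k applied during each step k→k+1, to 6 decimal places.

F_0 = 4.704472 N
F_1 = 1.548133 N
F_2 = 6.890947 N
F_3 = -14.463691 N

step 0→1:
  ẍ = (ẋ'−ẋ)/dt = (1.877050928−1.825226218)/0.014572 = 3.556458
  θ̈ = (θ̇'−θ̇)/dt = (0.052679256−0.113845906)/0.014572 = -4.197547
  sinθ=-0.179811, cosθ=0.983701
  F = (M+m)·ẍ + m·l·cosθ·θ̈ − m·l·sinθ·θ̇² = 6.567726 + -1.864306 − -0.001052 = 4.704472
step 1→2:
  ẍ = (ẋ'−ẋ)/dt = (1.898133923−1.877050928)/0.014572 = 1.446815
  θ̈ = (θ̇'−θ̇)/dt = (0.015814979−0.052679256)/0.014572 = -2.529802
  sinθ=-0.178179, cosθ=0.983998
  F = (M+m)·ẍ + m·l·cosθ·θ̈ − m·l·sinθ·θ̇² = 2.671840 + -1.123930 − -0.000223 = 1.548133
step 2→3:
  ẍ = (ẋ'−ẋ)/dt = (1.971171818−1.898133923)/0.014572 = 5.012208
  θ̈ = (θ̇'−θ̇)/dt = (-0.061749448−0.015814979)/0.014572 = -5.322840
  sinθ=-0.177423, cosθ=0.984135
  F = (M+m)·ẍ + m·l·cosθ·θ̈ − m·l·sinθ·θ̇² = 9.256065 + -2.365138 − -0.000020 = 6.890947
step 3→4:
  ẍ = (ẋ'−ẋ)/dt = (1.836453468−1.971171818)/0.014572 = -9.245014
  θ̈ = (θ̇'−θ̇)/dt = (0.023802605−-0.061749448)/0.014572 = 5.870989
  sinθ=-0.177196, cosθ=0.984176
  F = (M+m)·ẍ + m·l·cosθ·θ̈ − m·l·sinθ·θ̇² = -17.072805 + 2.608809 − -0.000305 = -14.463691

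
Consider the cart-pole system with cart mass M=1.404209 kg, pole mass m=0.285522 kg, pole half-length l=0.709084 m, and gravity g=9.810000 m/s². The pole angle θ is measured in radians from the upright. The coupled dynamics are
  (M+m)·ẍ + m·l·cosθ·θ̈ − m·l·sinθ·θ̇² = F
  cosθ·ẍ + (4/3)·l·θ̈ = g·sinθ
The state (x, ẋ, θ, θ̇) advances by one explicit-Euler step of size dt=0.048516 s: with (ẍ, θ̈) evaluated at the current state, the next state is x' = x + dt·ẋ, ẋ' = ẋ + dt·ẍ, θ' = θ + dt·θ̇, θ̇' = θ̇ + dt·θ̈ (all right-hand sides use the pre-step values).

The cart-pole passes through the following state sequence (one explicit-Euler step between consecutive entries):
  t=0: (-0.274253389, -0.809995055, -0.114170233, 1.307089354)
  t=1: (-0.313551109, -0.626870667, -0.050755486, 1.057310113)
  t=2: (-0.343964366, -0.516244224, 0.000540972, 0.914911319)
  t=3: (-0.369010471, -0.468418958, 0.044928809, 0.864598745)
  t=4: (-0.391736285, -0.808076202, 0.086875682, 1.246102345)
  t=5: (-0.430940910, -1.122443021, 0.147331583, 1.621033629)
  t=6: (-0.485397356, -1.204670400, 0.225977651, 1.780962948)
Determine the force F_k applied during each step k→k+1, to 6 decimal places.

F_0 = 5.381769 N
F_1 = 3.270946 N
F_2 = 1.455626 N
F_3 = -10.246068 N
F_4 = -9.417445 N
F_5 = -2.281780 N

step 0→1:
  ẍ = (ẋ'−ẋ)/dt = (-0.626870667−-0.809995055)/0.048516 = 3.774515
  θ̈ = (θ̇'−θ̇)/dt = (1.057310113−1.307089354)/0.048516 = -5.148389
  sinθ=-0.113922, cosθ=0.993490
  F = (M+m)·ẍ + m·l·cosθ·θ̈ − m·l·sinθ·θ̇² = 6.377916 + -1.035552 − -0.039405 = 5.381769
step 1→2:
  ẍ = (ẋ'−ẋ)/dt = (-0.516244224−-0.626870667)/0.048516 = 2.280205
  θ̈ = (θ̇'−θ̇)/dt = (0.914911319−1.057310113)/0.048516 = -2.935089
  sinθ=-0.050734, cosθ=0.998712
  F = (M+m)·ẍ + m·l·cosθ·θ̈ − m·l·sinθ·θ̇² = 3.852934 + -0.593470 − -0.011483 = 3.270946
step 2→3:
  ẍ = (ẋ'−ẋ)/dt = (-0.468418958−-0.516244224)/0.048516 = 0.985763
  θ̈ = (θ̇'−θ̇)/dt = (0.864598745−0.914911319)/0.048516 = -1.037031
  sinθ=0.000541, cosθ=1.000000
  F = (M+m)·ẍ + m·l·cosθ·θ̈ − m·l·sinθ·θ̇² = 1.665674 + -0.209956 − 0.000092 = 1.455626
step 3→4:
  ẍ = (ẋ'−ẋ)/dt = (-0.808076202−-0.468418958)/0.048516 = -7.000933
  θ̈ = (θ̇'−θ̇)/dt = (1.246102345−0.864598745)/0.048516 = 7.863459
  sinθ=0.044914, cosθ=0.998991
  F = (M+m)·ẍ + m·l·cosθ·θ̈ − m·l·sinθ·θ̇² = -11.829693 + 1.590422 − 0.006797 = -10.246068
step 4→5:
  ẍ = (ẋ'−ẋ)/dt = (-1.122443021−-0.808076202)/0.048516 = -6.479652
  θ̈ = (θ̇'−θ̇)/dt = (1.621033629−1.246102345)/0.048516 = 7.727992
  sinθ=0.086766, cosθ=0.996229
  F = (M+m)·ẍ + m·l·cosθ·θ̈ − m·l·sinθ·θ̇² = -10.948870 + 1.558702 − 0.027277 = -9.417445
step 5→6:
  ẍ = (ẋ'−ẋ)/dt = (-1.204670400−-1.122443021)/0.048516 = -1.694851
  θ̈ = (θ̇'−θ̇)/dt = (1.780962948−1.621033629)/0.048516 = 3.296424
  sinθ=0.146799, cosθ=0.989166
  F = (M+m)·ẍ + m·l·cosθ·θ̈ − m·l·sinθ·θ̇² = -2.863842 + 0.660161 − 0.078099 = -2.281780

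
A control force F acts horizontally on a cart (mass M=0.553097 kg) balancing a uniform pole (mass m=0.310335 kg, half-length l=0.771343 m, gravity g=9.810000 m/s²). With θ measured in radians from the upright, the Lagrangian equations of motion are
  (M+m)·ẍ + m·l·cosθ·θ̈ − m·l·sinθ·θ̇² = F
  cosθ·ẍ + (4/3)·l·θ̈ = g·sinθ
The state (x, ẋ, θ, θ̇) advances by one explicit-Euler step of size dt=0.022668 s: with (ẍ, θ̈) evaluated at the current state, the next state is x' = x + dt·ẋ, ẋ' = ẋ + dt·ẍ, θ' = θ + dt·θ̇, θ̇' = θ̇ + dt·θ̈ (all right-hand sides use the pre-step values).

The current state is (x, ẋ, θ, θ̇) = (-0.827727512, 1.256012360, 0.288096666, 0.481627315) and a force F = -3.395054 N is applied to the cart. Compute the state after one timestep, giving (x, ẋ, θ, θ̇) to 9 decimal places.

sinθ=0.284127850, cosθ=0.958786402
temp = (F + m·l·θ̇²·sinθ)/(M+m) = (-3.395054 + 0.015776633)/0.863432 = -3.913773600
θ̈ = (g·sinθ − cosθ·temp)/(l·(4/3 − m·cos²θ/(M+m))) = 8.453659563
ẍ = temp − m·l·θ̈·cosθ/(M+m) = -6.160844531
Euler: x'=-0.827727512+0.022668·1.256012360=-0.799256224, ẋ'=1.256012360+0.022668·-6.160844531=1.116358336
       θ'=0.288096666+0.022668·0.481627315=0.299014194, θ̇'=0.481627315+0.022668·8.453659563=0.673254870

(-0.799256224, 1.116358336, 0.299014194, 0.673254870)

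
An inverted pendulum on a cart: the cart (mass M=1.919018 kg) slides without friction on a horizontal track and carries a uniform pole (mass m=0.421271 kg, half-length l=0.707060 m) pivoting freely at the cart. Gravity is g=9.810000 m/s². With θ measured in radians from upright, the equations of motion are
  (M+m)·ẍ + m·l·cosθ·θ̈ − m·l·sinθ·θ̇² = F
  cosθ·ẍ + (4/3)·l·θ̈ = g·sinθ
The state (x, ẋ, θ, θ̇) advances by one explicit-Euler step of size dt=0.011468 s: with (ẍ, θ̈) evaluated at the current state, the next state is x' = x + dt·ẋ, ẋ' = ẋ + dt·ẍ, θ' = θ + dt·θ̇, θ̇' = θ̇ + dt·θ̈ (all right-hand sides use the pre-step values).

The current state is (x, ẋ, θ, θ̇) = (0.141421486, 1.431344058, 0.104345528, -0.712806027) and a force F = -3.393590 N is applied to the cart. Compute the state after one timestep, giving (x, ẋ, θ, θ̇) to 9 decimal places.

sinθ=0.104156279, cosθ=0.994560943
temp = (F + m·l·θ̇²·sinθ)/(M+m) = (-3.393590 + 0.015763259)/2.340289 = -1.443337443
θ̈ = (g·sinθ − cosθ·temp)/(l·(4/3 − m·cos²θ/(M+m))) = 3.008211361
ẍ = temp − m·l·θ̈·cosθ/(M+m) = -1.824129682
Euler: x'=0.141421486+0.011468·1.431344058=0.157836140, ẋ'=1.431344058+0.011468·-1.824129682=1.410424939
       θ'=0.104345528+0.011468·-0.712806027=0.096171068, θ̇'=-0.712806027+0.011468·3.008211361=-0.678307859

(0.157836140, 1.410424939, 0.096171068, -0.678307859)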